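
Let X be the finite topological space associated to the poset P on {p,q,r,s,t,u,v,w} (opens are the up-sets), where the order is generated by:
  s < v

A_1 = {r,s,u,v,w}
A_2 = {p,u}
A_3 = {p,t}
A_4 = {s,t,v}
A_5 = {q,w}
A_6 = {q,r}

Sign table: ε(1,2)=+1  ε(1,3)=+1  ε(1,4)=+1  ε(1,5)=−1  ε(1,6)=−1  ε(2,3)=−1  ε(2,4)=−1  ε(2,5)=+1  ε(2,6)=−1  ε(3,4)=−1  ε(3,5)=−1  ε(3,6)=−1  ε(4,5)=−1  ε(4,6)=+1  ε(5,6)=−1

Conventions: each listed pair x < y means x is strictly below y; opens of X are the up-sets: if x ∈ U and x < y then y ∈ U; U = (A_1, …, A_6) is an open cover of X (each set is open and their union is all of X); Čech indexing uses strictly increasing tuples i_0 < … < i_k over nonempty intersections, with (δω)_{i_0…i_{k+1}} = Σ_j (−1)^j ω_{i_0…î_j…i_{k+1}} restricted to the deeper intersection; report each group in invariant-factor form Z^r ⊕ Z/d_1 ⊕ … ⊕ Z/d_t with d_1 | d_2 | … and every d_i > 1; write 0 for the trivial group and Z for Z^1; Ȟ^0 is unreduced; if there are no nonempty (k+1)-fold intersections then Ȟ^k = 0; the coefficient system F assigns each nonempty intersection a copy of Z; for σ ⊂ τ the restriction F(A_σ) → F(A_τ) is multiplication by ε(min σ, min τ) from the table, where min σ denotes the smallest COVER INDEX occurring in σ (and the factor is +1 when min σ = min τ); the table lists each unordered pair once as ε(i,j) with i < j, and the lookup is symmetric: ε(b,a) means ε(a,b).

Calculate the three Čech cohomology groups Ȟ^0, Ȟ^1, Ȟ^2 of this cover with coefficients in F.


Ȟ^0 = 0,  Ȟ^1 = Z ⊕ Z/2,  Ȟ^2 = 0

nerve simplices:
  A12={u} A14={s,v} A15={w} A16={r} A23={p} A34={t} A56={q}
C dims 6,7; δ0: rk 6, SNF 1^5·2
degree 0: 6−6−0 = 0 → Ȟ^0 ≅ 0
degree 1: 7−0−6 = 1 plus torsion [2] → Ȟ^1 ≅ Z ⊕ Z/2
degree 2: 0−0−0 = 0 → Ȟ^2 ≅ 0


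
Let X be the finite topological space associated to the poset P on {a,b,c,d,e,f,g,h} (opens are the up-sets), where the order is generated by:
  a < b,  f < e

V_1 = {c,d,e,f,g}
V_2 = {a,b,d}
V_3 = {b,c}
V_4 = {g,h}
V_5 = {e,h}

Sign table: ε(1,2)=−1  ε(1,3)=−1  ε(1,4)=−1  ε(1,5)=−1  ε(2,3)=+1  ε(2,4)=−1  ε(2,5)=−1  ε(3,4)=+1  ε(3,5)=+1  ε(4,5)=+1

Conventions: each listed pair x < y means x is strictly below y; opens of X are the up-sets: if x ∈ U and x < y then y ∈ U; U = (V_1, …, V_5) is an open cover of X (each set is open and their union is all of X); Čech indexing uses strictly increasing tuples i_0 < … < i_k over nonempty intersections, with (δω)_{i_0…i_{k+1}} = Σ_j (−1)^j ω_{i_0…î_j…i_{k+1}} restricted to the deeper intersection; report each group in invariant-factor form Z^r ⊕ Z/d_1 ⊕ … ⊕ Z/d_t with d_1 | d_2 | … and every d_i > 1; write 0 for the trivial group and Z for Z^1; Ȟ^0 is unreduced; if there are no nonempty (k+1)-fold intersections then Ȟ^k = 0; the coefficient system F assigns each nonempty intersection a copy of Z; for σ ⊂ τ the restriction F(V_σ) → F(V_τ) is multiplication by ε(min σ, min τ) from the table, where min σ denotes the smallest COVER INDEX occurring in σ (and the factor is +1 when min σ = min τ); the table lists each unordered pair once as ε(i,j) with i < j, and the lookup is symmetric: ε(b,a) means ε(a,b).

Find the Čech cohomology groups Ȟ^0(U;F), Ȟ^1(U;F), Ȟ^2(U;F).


Ȟ^0 ≅ Z; Ȟ^1 ≅ Z^2; Ȟ^2 ≅ 0

nonempty overlaps:
  V12={d} V13={c} V14={g} V15={e} V23={b} V45={h}
C dims 5,6; δ0: rk 4, SNF 1^4
degree 0: 5−4−0 = 1 → Ȟ^0 ≅ Z
degree 1: 6−0−4 = 2 → Ȟ^1 ≅ Z^2
degree 2: 0−0−0 = 0 → Ȟ^2 ≅ 0


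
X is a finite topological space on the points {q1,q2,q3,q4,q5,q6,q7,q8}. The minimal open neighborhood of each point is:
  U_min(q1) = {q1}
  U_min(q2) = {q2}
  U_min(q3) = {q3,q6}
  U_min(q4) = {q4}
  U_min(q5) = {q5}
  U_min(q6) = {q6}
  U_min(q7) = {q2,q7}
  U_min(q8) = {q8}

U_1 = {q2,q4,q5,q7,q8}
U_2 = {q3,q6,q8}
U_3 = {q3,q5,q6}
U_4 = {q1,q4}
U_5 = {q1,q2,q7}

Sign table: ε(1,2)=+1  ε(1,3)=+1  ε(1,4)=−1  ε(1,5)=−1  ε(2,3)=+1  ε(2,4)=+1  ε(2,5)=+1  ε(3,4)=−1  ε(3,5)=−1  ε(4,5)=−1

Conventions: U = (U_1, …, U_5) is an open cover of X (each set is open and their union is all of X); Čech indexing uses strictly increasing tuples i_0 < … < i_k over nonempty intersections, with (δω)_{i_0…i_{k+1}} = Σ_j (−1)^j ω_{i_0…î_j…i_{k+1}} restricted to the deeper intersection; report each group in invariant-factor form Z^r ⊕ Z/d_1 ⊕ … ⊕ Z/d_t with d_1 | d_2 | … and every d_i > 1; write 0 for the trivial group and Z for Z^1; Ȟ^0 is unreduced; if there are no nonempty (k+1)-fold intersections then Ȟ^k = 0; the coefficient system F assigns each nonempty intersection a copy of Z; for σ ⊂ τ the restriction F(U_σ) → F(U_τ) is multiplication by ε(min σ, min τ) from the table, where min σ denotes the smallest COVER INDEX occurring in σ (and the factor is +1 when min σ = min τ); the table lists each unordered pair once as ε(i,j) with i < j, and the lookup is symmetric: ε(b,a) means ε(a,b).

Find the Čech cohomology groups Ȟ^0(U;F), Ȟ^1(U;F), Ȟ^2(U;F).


Ȟ^0(U;F) ≅ 0, Ȟ^1(U;F) ≅ Z ⊕ Z/2 and Ȟ^2(U;F) ≅ 0

cover nerve:
  U12={q8} U13={q5} U14={q4} U15={q2,q7} U23={q3,q6} U45={q1}
C dims 5,6; δ0: rk 5, SNF 1^4·2
Ȟ^0: (5−5)−0=0 ⇒ 0
Ȟ^1: (6−0)−5=1 plus torsion [2] ⇒ Z ⊕ Z/2
Ȟ^2: (0−0)−0=0 ⇒ 0


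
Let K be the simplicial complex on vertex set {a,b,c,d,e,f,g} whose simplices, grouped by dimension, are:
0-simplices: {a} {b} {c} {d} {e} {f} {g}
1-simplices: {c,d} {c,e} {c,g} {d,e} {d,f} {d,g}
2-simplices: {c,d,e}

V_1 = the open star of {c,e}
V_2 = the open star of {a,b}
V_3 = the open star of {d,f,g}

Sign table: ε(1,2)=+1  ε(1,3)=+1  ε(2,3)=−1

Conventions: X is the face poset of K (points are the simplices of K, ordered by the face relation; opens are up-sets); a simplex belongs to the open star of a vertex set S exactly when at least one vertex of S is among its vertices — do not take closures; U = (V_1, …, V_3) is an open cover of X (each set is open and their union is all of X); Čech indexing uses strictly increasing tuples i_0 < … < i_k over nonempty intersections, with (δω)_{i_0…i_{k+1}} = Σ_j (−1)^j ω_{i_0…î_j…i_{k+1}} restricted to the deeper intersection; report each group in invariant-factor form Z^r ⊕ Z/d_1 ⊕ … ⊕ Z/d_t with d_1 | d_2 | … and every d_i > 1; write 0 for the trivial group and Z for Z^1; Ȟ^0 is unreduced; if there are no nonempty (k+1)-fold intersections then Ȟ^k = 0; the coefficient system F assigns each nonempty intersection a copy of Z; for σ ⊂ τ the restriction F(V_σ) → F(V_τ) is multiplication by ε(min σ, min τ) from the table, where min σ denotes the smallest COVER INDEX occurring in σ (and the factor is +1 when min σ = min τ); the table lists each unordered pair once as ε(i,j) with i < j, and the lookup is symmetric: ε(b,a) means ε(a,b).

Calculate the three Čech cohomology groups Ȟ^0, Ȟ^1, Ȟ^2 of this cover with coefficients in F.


Ȟ^0 ≅ Z^2, Ȟ^1 ≅ 0 and Ȟ^2 ≅ 0

intersection data:
  V1={{c},{e},{c,d},{c,e},{c,g},{d,e},{c,d,e}} V2={{a},{b}} V3={{d},{f},{g},{c,d},{c,g},{d,e},{d,f},{d,g},{c,d,e}}
  V13={{c,d},{c,g},{d,e},{c,d,e}}
C dims 3,1; δ0: rk 1, SNF 1^1
Ȟ^0 = (3 − 1) − 0 = 2, so Ȟ^0 ≅ Z^2
Ȟ^1 = (1 − 0) − 1 = 0, so Ȟ^1 ≅ 0
Ȟ^2 = (0 − 0) − 0 = 0, so Ȟ^2 ≅ 0


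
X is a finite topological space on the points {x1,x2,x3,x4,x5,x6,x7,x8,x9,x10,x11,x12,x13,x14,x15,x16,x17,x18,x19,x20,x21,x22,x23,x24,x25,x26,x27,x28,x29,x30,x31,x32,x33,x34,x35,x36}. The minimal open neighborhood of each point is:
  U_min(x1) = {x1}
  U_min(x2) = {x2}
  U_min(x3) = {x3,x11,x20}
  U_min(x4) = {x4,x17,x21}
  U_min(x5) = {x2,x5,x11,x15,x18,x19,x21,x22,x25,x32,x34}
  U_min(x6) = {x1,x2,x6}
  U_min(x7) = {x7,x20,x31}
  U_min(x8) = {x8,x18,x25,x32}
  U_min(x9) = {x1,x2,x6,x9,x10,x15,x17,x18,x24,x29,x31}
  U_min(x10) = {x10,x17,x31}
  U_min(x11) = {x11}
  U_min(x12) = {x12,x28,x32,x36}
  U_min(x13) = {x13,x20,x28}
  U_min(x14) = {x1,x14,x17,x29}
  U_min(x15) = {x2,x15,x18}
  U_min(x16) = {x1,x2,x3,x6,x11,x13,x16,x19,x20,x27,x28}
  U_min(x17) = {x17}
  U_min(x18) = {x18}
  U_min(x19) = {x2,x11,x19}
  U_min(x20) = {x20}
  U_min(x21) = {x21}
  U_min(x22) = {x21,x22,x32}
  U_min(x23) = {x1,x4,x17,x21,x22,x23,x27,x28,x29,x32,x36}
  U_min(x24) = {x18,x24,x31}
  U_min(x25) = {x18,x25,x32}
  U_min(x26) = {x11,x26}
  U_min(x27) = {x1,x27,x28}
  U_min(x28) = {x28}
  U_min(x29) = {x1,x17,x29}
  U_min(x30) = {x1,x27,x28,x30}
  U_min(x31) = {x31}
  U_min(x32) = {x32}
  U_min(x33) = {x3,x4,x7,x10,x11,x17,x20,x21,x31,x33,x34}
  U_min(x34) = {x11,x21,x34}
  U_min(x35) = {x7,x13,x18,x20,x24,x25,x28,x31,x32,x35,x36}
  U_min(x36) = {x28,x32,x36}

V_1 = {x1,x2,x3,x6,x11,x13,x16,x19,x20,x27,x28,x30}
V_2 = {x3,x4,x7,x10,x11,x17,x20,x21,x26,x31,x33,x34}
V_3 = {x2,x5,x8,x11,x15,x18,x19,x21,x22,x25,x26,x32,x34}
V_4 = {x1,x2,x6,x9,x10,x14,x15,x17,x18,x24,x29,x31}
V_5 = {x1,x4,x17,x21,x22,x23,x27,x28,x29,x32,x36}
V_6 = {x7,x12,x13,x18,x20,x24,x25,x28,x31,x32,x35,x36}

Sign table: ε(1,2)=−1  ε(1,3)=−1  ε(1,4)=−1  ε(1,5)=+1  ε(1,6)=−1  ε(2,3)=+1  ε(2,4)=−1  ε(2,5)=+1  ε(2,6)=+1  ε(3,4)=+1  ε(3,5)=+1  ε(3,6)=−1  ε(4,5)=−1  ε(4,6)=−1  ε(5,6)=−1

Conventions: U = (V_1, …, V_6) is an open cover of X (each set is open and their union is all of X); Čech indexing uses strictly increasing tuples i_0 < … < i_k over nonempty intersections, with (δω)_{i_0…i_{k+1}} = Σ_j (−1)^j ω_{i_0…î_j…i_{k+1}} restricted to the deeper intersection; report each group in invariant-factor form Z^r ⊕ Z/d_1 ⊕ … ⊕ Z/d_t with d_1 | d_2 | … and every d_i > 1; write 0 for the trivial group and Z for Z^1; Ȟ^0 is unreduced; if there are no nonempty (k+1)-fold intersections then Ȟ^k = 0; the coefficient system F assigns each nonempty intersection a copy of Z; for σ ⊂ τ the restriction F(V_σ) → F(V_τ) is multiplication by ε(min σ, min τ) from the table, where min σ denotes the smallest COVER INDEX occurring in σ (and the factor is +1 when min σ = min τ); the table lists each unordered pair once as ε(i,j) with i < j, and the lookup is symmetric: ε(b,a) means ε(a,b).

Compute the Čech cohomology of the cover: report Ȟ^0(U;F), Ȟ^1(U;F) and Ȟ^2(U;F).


cover nerve:
  V12={x3,x11,x20} V13={x2,x11,x19} V14={x1,x2,x6} V15={x1,x27,x28} V16={x13,x20,x28} V23={x11,x21,x26,x34} V24={x10,x17,x31} V25={x4,x17,x21} V26={x7,x20,x31} V34={x2,x15,x18} V35={x21,x22,x32} V36={x18,x25,x32} V45={x1,x17,x29} V46={x18,x24,x31} V56={x28,x32,x36}
  V123={x11} V126={x20} V134={x2} V145={x1} V156={x28} V235={x21} V245={x17} V246={x31} V346={x18} V356={x32}
C dims 6,15,10; δ0: rk 6, SNF 1^5·2; δ1: rk 9, SNF 1^9
Ȟ^0: (6−6)−0=0 ⇒ 0
Ȟ^1: (15−9)−6=0 plus torsion [2] ⇒ Z/2
Ȟ^2: (10−0)−9=1 ⇒ Z

Ȟ^0 = 0, Ȟ^1 = Z/2, Ȟ^2 = Z


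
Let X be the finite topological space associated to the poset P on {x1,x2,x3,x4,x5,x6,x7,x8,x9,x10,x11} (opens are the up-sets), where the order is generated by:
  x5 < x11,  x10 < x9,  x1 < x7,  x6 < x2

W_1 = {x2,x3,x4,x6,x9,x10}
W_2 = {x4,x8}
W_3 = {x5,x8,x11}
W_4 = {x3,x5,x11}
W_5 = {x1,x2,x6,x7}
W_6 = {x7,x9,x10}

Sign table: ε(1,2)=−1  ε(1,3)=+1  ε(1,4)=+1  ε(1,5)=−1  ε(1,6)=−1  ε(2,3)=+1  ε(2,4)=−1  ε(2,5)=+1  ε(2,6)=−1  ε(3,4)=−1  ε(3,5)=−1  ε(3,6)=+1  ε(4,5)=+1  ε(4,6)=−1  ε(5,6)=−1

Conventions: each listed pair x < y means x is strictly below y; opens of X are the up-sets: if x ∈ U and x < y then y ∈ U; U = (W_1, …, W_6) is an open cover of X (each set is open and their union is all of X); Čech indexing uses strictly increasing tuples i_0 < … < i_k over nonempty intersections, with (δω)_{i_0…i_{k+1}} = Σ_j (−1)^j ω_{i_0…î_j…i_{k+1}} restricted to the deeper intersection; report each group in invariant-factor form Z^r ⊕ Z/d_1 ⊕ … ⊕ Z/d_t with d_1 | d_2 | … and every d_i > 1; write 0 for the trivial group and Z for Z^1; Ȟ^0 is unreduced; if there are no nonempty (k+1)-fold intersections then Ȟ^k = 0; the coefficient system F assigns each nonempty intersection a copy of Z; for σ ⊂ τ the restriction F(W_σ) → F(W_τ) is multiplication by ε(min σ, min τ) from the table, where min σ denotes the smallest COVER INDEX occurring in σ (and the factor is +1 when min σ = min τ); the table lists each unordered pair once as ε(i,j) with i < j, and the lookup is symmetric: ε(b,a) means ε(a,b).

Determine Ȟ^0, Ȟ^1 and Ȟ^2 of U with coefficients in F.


nonempty intersections:
  W12={x4} W14={x3} W15={x2,x6} W16={x9,x10} W23={x8} W34={x5,x11} W56={x7}
C dims 6,7; δ0: rk 6, SNF 1^5·2
Ȟ^0: (6−6)−0=0 ⇒ 0
Ȟ^1: (7−0)−6=1 plus torsion [2] ⇒ Z ⊕ Z/2
Ȟ^2: (0−0)−0=0 ⇒ 0

Ȟ^0(U;F) ≅ 0, Ȟ^1(U;F) ≅ Z ⊕ Z/2 and Ȟ^2(U;F) ≅ 0


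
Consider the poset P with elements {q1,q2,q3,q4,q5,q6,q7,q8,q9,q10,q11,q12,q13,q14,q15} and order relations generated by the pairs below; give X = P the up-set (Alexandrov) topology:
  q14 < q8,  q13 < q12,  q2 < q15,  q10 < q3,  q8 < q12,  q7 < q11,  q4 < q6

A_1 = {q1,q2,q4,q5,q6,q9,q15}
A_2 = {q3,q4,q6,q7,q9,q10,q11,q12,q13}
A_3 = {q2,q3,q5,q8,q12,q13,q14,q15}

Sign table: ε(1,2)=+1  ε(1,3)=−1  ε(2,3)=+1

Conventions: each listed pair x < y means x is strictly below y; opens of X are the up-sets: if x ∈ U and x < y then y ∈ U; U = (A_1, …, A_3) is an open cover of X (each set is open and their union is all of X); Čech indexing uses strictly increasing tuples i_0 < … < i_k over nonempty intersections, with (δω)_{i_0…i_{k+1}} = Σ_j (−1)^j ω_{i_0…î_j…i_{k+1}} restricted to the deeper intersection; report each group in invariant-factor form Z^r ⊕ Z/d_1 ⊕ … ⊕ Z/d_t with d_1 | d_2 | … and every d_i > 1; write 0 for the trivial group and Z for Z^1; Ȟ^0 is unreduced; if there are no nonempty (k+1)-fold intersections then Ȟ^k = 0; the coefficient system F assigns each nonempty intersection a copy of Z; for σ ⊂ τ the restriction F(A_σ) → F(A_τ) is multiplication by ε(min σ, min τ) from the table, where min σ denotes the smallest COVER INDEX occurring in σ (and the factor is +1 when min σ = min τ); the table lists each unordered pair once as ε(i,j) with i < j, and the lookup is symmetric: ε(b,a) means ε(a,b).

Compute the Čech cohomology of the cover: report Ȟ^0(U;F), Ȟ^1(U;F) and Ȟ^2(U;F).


Ȟ^0 ≅ 0; Ȟ^1 ≅ Z/2; Ȟ^2 ≅ 0

nonempty overlaps:
  A12={q4,q6,q9} A13={q2,q5,q15} A23={q3,q12,q13}
C dims 3,3; δ0: rk 3, SNF 1^2·2
degree 0: 3−3−0 = 0 → Ȟ^0 ≅ 0
degree 1: 3−0−3 = 0 plus torsion [2] → Ȟ^1 ≅ Z/2
degree 2: 0−0−0 = 0 → Ȟ^2 ≅ 0


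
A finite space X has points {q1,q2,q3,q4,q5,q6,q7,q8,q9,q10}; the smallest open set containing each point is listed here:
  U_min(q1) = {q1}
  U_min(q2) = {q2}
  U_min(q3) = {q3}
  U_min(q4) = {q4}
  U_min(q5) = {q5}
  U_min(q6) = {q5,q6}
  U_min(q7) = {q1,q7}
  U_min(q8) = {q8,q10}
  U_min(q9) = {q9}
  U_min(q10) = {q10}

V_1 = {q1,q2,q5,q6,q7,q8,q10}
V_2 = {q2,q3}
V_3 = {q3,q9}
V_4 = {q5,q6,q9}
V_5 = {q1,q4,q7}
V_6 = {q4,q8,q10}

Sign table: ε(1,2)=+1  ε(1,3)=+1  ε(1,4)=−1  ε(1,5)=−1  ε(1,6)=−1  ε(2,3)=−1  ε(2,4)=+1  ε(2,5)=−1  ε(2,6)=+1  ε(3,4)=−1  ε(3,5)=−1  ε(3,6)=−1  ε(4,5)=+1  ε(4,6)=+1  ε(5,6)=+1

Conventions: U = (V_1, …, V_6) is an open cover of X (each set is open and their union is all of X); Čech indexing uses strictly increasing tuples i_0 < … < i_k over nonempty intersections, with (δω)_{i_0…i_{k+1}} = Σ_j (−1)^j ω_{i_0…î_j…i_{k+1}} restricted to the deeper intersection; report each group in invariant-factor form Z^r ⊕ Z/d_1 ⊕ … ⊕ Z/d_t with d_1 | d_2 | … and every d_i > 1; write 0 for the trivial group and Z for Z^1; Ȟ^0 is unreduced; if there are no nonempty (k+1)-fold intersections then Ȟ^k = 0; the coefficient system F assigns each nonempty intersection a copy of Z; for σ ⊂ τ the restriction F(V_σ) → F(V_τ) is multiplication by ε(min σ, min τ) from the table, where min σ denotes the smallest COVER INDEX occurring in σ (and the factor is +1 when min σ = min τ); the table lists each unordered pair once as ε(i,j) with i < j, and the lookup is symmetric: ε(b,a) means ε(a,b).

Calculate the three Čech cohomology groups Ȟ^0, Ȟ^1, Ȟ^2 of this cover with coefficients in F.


Ȟ^0 = 0, Ȟ^1 = Z ⊕ Z/2, Ȟ^2 = 0

nonempty overlaps:
  V12={q2} V14={q5,q6} V15={q1,q7} V16={q8,q10} V23={q3} V34={q9} V56={q4}
C dims 6,7; δ0: rk 6, SNF 1^5·2
degree 0: 6−6−0 = 0 → Ȟ^0 ≅ 0
degree 1: 7−0−6 = 1 plus torsion [2] → Ȟ^1 ≅ Z ⊕ Z/2
degree 2: 0−0−0 = 0 → Ȟ^2 ≅ 0


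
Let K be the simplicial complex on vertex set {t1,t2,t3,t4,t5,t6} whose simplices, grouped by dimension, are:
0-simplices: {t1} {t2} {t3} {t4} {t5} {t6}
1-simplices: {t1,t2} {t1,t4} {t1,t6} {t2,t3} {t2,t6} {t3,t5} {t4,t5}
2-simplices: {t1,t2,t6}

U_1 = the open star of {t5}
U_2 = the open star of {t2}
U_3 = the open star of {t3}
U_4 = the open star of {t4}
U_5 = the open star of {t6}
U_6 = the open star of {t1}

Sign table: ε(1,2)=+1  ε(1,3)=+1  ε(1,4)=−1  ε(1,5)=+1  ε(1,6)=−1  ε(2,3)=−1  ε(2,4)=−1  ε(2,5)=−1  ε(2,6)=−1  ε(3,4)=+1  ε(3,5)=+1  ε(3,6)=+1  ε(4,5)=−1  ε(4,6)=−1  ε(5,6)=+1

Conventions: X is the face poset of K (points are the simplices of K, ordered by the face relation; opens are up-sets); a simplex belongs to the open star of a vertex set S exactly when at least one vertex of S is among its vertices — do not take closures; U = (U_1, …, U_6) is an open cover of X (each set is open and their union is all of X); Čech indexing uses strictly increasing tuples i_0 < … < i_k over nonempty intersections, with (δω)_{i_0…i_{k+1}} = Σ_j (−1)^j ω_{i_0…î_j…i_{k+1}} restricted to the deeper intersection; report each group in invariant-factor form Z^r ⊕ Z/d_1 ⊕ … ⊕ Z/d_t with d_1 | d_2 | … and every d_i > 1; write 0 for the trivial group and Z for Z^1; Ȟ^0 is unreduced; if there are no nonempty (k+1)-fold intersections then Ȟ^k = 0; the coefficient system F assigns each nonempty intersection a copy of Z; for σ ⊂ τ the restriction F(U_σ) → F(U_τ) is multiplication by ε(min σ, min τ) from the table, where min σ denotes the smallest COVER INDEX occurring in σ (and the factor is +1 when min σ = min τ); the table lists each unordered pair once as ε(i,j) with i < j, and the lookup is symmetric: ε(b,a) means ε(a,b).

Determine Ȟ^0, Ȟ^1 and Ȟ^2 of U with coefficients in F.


nonempty overlaps:
  U1={{t5},{t3,t5},{t4,t5}} U2={{t2},{t1,t2},{t2,t3},{t2,t6},{t1,t2,t6}} U3={{t3},{t2,t3},{t3,t5}} U4={{t4},{t1,t4},{t4,t5}} U5={{t6},{t1,t6},{t2,t6},{t1,t2,t6}} U6={{t1},{t1,t2},{t1,t4},{t1,t6},{t1,t2,t6}}
  U13={{t3,t5}} U14={{t4,t5}} U23={{t2,t3}} U25={{t2,t6},{t1,t2,t6}} U26={{t1,t2},{t1,t2,t6}} U46={{t1,t4}} U56={{t1,t6},{t1,t2,t6}}
  U256={{t1,t2,t6}}
C dims 6,7,1; δ0: rk 5, SNF 1^5; δ1: rk 1, SNF 1^1
degree 0: 6−5−0 = 1 → Ȟ^0 ≅ Z
degree 1: 7−1−5 = 1 → Ȟ^1 ≅ Z
degree 2: 1−0−1 = 0 → Ȟ^2 ≅ 0

Ȟ^0 ≅ Z; Ȟ^1 ≅ Z; Ȟ^2 ≅ 0


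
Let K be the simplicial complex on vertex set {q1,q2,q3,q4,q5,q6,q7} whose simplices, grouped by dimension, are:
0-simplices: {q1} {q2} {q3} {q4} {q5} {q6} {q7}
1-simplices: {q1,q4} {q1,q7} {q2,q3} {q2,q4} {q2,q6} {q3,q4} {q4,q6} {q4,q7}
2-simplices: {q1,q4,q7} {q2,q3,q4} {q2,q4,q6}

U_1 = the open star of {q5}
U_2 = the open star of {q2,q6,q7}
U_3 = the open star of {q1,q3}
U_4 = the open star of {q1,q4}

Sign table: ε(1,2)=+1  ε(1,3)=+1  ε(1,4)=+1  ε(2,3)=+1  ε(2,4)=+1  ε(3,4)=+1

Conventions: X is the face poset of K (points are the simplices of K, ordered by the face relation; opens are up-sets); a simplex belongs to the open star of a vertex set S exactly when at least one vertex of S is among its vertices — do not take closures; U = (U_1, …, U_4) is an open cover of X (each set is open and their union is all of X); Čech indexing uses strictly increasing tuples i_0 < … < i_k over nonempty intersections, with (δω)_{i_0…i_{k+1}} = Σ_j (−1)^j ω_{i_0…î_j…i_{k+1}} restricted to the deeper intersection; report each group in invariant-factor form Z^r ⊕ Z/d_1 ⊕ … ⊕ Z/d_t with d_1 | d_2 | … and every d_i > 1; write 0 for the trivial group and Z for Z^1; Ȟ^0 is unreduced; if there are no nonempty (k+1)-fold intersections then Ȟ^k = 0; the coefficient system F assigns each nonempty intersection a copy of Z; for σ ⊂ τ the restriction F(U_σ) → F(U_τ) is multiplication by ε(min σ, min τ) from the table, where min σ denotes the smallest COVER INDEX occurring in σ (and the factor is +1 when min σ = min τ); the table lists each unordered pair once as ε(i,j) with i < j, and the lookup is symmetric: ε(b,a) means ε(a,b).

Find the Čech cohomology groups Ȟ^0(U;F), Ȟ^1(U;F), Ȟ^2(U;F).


Ȟ^0(U;F) ≅ Z^2; Ȟ^1(U;F) ≅ 0; Ȟ^2(U;F) ≅ 0

nonempty intersections:
  U1={{q5}} U2={{q2},{q6},{q7},{q1,q7},{q2,q3},{q2,q4},{q2,q6},{q4,q6},{q4,q7},{q1,q4,q7},{q2,q3,q4},{q2,q4,q6}} U3={{q1},{q3},{q1,q4},{q1,q7},{q2,q3},{q3,q4},{q1,q4,q7},{q2,q3,q4}} U4={{q1},{q4},{q1,q4},{q1,q7},{q2,q4},{q3,q4},{q4,q6},{q4,q7},{q1,q4,q7},{q2,q3,q4},{q2,q4,q6}}
  U23={{q1,q7},{q2,q3},{q1,q4,q7},{q2,q3,q4}} U24={{q1,q7},{q2,q4},{q4,q6},{q4,q7},{q1,q4,q7},{q2,q3,q4},{q2,q4,q6}} U34={{q1},{q1,q4},{q1,q7},{q3,q4},{q1,q4,q7},{q2,q3,q4}}
  U234={{q1,q7},{q1,q4,q7},{q2,q3,q4}}
C dims 4,3,1; δ0: rk 2, SNF 1^2; δ1: rk 1, SNF 1^1
Ȟ^0: (4−2)−0=2 ⇒ Z^2
Ȟ^1: (3−1)−2=0 ⇒ 0
Ȟ^2: (1−0)−1=0 ⇒ 0


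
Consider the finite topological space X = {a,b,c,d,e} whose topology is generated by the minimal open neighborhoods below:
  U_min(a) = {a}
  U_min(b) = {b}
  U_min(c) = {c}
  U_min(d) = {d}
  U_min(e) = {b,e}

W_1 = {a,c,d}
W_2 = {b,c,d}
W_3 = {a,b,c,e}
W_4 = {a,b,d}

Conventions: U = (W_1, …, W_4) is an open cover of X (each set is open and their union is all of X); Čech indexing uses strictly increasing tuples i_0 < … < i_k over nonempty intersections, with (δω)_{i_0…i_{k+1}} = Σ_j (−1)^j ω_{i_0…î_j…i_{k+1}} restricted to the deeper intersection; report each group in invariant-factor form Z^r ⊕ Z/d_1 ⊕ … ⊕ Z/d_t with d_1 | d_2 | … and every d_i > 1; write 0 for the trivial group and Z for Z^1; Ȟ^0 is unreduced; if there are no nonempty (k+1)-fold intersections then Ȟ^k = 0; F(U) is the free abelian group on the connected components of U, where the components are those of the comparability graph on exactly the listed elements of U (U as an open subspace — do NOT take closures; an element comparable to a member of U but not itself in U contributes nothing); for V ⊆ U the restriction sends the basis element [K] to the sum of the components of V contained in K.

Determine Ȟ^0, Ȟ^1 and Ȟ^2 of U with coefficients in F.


Ȟ^0 ≅ Z^4,  Ȟ^1 ≅ 0,  Ȟ^2 ≅ 0

nonempty overlaps:
  W12={c,d} W13={a,c} W14={a,d} W23={b,c} W24={b,d} W34={a,b}
  W123={c} W124={d} W134={a} W234={b}
components per intersection:
  W1: {a} {c} {d}
  W2: {b} {c} {d}
  W3: {a} {b,e} {c}
  W4: {a} {b} {d}
  W12: {c} {d}
  W13: {a} {c}
  W14: {a} {d}
  W23: {b} {c}
  W24: {b} {d}
  W34: {a} {b}
  W123: {c}
  W124: {d}
  W134: {a}
  W234: {b}
C dims 12,12,4; δ0: rk 8, SNF 1^8; δ1: rk 4, SNF 1^4
degree 0: 12−8−0 = 4 → Ȟ^0 ≅ Z^4
degree 1: 12−4−8 = 0 → Ȟ^1 ≅ 0
degree 2: 4−0−4 = 0 → Ȟ^2 ≅ 0


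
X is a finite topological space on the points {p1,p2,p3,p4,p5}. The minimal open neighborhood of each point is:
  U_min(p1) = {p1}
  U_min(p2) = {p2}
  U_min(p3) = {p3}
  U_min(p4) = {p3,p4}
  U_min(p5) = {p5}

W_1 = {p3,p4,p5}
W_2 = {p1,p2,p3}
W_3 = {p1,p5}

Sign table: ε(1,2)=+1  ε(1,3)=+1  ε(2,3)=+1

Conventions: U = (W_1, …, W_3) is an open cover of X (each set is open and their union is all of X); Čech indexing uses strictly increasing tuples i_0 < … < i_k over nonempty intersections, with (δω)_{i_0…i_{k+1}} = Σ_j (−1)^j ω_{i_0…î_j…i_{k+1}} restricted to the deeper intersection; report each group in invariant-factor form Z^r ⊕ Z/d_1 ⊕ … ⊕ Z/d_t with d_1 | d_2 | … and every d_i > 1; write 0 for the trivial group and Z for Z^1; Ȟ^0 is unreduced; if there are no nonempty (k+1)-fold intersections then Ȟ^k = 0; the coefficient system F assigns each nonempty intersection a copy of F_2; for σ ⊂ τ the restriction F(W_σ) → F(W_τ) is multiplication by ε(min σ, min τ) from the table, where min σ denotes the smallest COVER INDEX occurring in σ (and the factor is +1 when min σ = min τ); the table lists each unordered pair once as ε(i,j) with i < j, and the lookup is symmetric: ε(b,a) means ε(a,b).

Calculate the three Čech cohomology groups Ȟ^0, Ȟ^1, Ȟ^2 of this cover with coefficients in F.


Ȟ^0(U;F) ≅ Z/2,  Ȟ^1(U;F) ≅ Z/2,  Ȟ^2(U;F) ≅ 0

nerve simplices:
  W12={p3} W13={p5} W23={p1}
C dims 3,3; δ0: rk_F2 2
degree 0: 3−2−0 = 1 → Ȟ^0 ≅ Z/2
degree 1: 3−0−2 = 1 → Ȟ^1 ≅ Z/2
degree 2: 0−0−0 = 0 → Ȟ^2 ≅ 0


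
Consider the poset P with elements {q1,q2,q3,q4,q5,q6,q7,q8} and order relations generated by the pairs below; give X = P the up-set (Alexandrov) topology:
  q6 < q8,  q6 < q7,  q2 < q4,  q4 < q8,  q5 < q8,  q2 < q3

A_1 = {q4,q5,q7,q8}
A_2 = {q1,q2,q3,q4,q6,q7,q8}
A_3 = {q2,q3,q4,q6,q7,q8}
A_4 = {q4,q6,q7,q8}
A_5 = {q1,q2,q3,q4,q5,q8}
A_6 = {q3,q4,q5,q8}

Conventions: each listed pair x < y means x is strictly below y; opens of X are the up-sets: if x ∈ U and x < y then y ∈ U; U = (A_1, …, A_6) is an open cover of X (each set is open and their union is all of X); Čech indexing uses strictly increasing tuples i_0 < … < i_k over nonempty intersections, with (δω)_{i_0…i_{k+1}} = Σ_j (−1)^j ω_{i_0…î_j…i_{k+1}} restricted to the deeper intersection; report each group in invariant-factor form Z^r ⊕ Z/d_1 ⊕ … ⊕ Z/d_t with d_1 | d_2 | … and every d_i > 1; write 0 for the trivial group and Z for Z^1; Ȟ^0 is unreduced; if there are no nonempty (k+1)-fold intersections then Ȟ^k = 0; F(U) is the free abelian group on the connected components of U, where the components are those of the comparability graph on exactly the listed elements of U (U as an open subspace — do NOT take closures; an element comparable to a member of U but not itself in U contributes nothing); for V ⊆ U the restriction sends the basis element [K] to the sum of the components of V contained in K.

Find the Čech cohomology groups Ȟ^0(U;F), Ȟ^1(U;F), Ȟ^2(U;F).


intersection data:
  A12={q4,q7,q8} A13={q4,q7,q8} A14={q4,q7,q8} A15={q4,q5,q8} A16={q4,q5,q8} A23={q2,q3,q4,q6,q7,q8} A24={q4,q6,q7,q8} A25={q1,q2,q3,q4,q8} A26={q3,q4,q8} A34={q4,q6,q7,q8} A35={q2,q3,q4,q8} A36={q3,q4,q8} A45={q4,q8} A46={q4,q8} A56={q3,q4,q5,q8}
  A123={q4,q7,q8} A124={q4,q7,q8} A125={q4,q8} A126={q4,q8} A134={q4,q7,q8} A135={q4,q8} A136={q4,q8} A145={q4,q8} A146={q4,q8} A156={q4,q5,q8} A234={q4,q6,q7,q8} A235={q2,q3,q4,q8} A236={q3,q4,q8} A245={q4,q8} A246={q4,q8} A256={q3,q4,q8} A345={q4,q8} A346={q4,q8} A356={q3,q4,q8} A456={q4,q8}
  A1234={q4,q7,q8} A1235={q4,q8} A1236={q4,q8} A1245={q4,q8} A1246={q4,q8} A1256={q4,q8} A1345={q4,q8} A1346={q4,q8} A1356={q4,q8} A1456={q4,q8} A2345={q4,q8} A2346={q4,q8} A2356={q3,q4,q8} A2456={q4,q8} A3456={q4,q8}
  A12345={q4,q8} A12346={q4,q8} A12356={q4,q8} A12456={q4,q8} A13456={q4,q8} A23456={q4,q8}
  A123456={q4,q8}
components per intersection:
  A1: {q4,q5,q8} {q7}
  A2: {q1} {q2,q3,q4,q6,q7,q8}
  A3: {q2,q3,q4,q6,q7,q8}
  A4: {q4,q6,q7,q8}
  A5: {q1} {q2,q3,q4,q5,q8}
  A6: {q3} {q4,q5,q8}
  A12: {q4,q8} {q7}
  A13: {q4,q8} {q7}
  A14: {q4,q8} {q7}
  A15: {q4,q5,q8}
  A16: {q4,q5,q8}
  A23: {q2,q3,q4,q6,q7,q8}
  A24: {q4,q6,q7,q8}
  A25: {q1} {q2,q3,q4,q8}
  A26: {q3} {q4,q8}
  A34: {q4,q6,q7,q8}
  A35: {q2,q3,q4,q8}
  A36: {q3} {q4,q8}
  A45: {q4,q8}
  A46: {q4,q8}
  A56: {q3} {q4,q5,q8}
  A123: {q4,q8} {q7}
  A124: {q4,q8} {q7}
  A125: {q4,q8}
  A126: {q4,q8}
  A134: {q4,q8} {q7}
  A135: {q4,q8}
  A136: {q4,q8}
  A145: {q4,q8}
  A146: {q4,q8}
  A156: {q4,q5,q8}
  A234: {q4,q6,q7,q8}
  A235: {q2,q3,q4,q8}
  A236: {q3} {q4,q8}
  A245: {q4,q8}
  A246: {q4,q8}
  A256: {q3} {q4,q8}
  A345: {q4,q8}
  A346: {q4,q8}
  A356: {q3} {q4,q8}
  A456: {q4,q8}
  A1234: {q4,q8} {q7}
  A1235: {q4,q8}
  A1236: {q4,q8}
  A1245: {q4,q8}
  A1246: {q4,q8}
  A1256: {q4,q8}
  A1345: {q4,q8}
  A1346: {q4,q8}
  A1356: {q4,q8}
  A1456: {q4,q8}
  A2345: {q4,q8}
  A2346: {q4,q8}
  A2356: {q3} {q4,q8}
  A2456: {q4,q8}
  A3456: {q4,q8}
  A12345: {q4,q8}
  A12346: {q4,q8}
  A12356: {q4,q8}
  A12456: {q4,q8}
  A13456: {q4,q8}
  A23456: {q4,q8}
  A123456: {q4,q8}
C dims 10,22,26,17; δ0: rk 8, SNF 1^8; δ1: rk 14, SNF 1^14; δ2: rk 12, SNF 1^12
Ȟ^0 = (10 − 8) − 0 = 2, so Ȟ^0 ≅ Z^2
Ȟ^1 = (22 − 14) − 8 = 0, so Ȟ^1 ≅ 0
Ȟ^2 = (26 − 12) − 14 = 0, so Ȟ^2 ≅ 0

Ȟ^0 ≅ Z^2, Ȟ^1 ≅ 0 and Ȟ^2 ≅ 0


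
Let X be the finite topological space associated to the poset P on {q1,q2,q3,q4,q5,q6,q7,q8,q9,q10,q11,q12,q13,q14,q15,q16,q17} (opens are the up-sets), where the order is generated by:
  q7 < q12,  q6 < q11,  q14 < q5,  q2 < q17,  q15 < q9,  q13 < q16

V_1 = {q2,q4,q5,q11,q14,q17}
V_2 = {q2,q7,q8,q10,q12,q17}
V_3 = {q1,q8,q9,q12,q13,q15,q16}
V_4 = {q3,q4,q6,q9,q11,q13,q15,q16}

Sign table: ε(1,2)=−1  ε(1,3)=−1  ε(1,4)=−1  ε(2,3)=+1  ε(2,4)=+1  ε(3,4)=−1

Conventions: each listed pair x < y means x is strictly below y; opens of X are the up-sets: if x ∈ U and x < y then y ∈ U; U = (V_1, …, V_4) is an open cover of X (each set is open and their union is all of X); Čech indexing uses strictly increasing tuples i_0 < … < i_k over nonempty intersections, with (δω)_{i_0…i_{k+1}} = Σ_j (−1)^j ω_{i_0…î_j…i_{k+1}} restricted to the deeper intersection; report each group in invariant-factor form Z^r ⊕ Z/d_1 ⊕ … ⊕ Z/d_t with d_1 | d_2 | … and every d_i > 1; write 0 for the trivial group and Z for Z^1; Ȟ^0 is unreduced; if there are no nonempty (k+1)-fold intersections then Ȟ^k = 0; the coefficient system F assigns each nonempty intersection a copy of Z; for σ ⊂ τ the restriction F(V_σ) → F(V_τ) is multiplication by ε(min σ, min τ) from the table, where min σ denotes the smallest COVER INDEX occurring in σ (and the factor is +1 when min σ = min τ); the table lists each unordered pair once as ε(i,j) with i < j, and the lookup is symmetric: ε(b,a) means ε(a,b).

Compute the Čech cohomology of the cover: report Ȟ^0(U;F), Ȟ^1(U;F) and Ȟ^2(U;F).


nonempty overlaps:
  V12={q2,q17} V14={q4,q11} V23={q8,q12} V34={q9,q13,q15,q16}
C dims 4,4; δ0: rk 4, SNF 1^3·2
degree 0: 4−4−0 = 0 → Ȟ^0 ≅ 0
degree 1: 4−0−4 = 0 plus torsion [2] → Ȟ^1 ≅ Z/2
degree 2: 0−0−0 = 0 → Ȟ^2 ≅ 0

Ȟ^0 ≅ 0,  Ȟ^1 ≅ Z/2,  Ȟ^2 ≅ 0


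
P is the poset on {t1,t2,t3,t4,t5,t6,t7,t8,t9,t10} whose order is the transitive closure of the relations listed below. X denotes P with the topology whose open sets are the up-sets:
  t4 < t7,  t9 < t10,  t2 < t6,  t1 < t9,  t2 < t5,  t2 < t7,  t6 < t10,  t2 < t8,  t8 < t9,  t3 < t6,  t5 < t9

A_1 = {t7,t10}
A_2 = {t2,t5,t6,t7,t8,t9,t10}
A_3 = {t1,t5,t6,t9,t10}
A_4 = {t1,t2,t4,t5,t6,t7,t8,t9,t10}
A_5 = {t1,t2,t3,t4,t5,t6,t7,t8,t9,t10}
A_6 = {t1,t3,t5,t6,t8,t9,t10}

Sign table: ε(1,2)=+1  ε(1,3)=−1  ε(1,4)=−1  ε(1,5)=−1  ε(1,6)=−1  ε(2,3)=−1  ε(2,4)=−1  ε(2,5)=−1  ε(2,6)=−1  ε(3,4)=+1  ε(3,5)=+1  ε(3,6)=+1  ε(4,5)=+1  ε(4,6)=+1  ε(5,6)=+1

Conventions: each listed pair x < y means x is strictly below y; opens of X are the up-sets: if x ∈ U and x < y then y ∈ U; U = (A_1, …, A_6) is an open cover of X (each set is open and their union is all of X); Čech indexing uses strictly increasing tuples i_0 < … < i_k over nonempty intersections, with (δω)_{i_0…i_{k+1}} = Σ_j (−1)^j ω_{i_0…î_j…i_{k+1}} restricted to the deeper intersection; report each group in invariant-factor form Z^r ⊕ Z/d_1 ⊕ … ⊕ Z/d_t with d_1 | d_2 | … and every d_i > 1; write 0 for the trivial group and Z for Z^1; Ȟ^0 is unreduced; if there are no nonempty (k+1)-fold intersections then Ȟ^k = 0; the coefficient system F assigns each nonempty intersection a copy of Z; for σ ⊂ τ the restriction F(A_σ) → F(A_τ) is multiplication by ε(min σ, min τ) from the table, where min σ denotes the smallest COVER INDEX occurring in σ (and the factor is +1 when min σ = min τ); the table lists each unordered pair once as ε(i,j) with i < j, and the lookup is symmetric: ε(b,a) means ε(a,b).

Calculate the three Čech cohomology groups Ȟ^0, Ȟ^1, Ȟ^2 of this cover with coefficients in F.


intersection data:
  A12={t7,t10} A13={t10} A14={t7,t10} A15={t7,t10} A16={t10} A23={t5,t6,t9,t10} A24={t2,t5,t6,t7,t8,t9,t10} A25={t2,t5,t6,t7,t8,t9,t10} A26={t5,t6,t8,t9,t10} A34={t1,t5,t6,t9,t10} A35={t1,t5,t6,t9,t10} A36={t1,t5,t6,t9,t10} A45={t1,t2,t4,t5,t6,t7,t8,t9,t10} A46={t1,t5,t6,t8,t9,t10} A56={t1,t3,t5,t6,t8,t9,t10}
  A123={t10} A124={t7,t10} A125={t7,t10} A126={t10} A134={t10} A135={t10} A136={t10} A145={t7,t10} A146={t10} A156={t10} A234={t5,t6,t9,t10} A235={t5,t6,t9,t10} A236={t5,t6,t9,t10} A245={t2,t5,t6,t7,t8,t9,t10} A246={t5,t6,t8,t9,t10} A256={t5,t6,t8,t9,t10} A345={t1,t5,t6,t9,t10} A346={t1,t5,t6,t9,t10} A356={t1,t5,t6,t9,t10} A456={t1,t5,t6,t8,t9,t10}
  A1234={t10} A1235={t10} A1236={t10} A1245={t7,t10} A1246={t10} A1256={t10} A1345={t10} A1346={t10} A1356={t10} A1456={t10} A2345={t5,t6,t9,t10} A2346={t5,t6,t9,t10} A2356={t5,t6,t9,t10} A2456={t5,t6,t8,t9,t10} A3456={t1,t5,t6,t9,t10}
  A12345={t10} A12346={t10} A12356={t10} A12456={t10} A13456={t10} A23456={t5,t6,t9,t10}
  A123456={t10}
C dims 6,15,20,15; δ0: rk 5, SNF 1^5; δ1: rk 10, SNF 1^10; δ2: rk 10, SNF 1^10
Ȟ^0 = (6 − 5) − 0 = 1, so Ȟ^0 ≅ Z
Ȟ^1 = (15 − 10) − 5 = 0, so Ȟ^1 ≅ 0
Ȟ^2 = (20 − 10) − 10 = 0, so Ȟ^2 ≅ 0

Ȟ^0(U;F) ≅ Z,  Ȟ^1(U;F) ≅ 0,  Ȟ^2(U;F) ≅ 0


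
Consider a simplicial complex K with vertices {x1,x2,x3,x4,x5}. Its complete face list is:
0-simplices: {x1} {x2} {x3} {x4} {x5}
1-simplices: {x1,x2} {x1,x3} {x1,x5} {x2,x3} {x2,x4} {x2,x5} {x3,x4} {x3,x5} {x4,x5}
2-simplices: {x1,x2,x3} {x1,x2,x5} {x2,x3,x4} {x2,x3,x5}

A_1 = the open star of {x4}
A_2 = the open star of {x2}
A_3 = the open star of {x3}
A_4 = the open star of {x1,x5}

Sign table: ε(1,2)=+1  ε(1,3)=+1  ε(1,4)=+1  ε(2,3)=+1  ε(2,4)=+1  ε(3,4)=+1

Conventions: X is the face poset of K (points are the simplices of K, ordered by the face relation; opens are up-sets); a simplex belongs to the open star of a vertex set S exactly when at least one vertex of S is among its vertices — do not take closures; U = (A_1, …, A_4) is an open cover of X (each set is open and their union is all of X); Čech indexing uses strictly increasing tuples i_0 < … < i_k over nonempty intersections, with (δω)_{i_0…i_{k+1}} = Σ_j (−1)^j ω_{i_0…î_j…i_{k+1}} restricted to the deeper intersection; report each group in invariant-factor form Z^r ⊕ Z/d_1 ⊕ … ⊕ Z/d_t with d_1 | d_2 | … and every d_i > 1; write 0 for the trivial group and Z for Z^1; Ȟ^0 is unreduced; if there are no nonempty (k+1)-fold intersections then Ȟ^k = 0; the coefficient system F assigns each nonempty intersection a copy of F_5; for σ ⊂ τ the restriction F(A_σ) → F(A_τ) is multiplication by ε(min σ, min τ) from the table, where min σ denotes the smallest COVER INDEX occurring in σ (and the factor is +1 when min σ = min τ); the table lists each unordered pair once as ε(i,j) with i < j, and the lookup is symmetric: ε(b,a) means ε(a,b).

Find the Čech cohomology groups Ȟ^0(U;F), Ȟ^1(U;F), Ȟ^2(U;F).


Ȟ^0 = Z/5; Ȟ^1 = Z/5; Ȟ^2 = 0

nerve simplices:
  A1={{x4},{x2,x4},{x3,x4},{x4,x5},{x2,x3,x4}} A2={{x2},{x1,x2},{x2,x3},{x2,x4},{x2,x5},{x1,x2,x3},{x1,x2,x5},{x2,x3,x4},{x2,x3,x5}} A3={{x3},{x1,x3},{x2,x3},{x3,x4},{x3,x5},{x1,x2,x3},{x2,x3,x4},{x2,x3,x5}} A4={{x1},{x5},{x1,x2},{x1,x3},{x1,x5},{x2,x5},{x3,x5},{x4,x5},{x1,x2,x3},{x1,x2,x5},{x2,x3,x5}}
  A12={{x2,x4},{x2,x3,x4}} A13={{x3,x4},{x2,x3,x4}} A14={{x4,x5}} A23={{x2,x3},{x1,x2,x3},{x2,x3,x4},{x2,x3,x5}} A24={{x1,x2},{x2,x5},{x1,x2,x3},{x1,x2,x5},{x2,x3,x5}} A34={{x1,x3},{x3,x5},{x1,x2,x3},{x2,x3,x5}}
  A123={{x2,x3,x4}} A234={{x1,x2,x3},{x2,x3,x5}}
C dims 4,6,2; δ0: rk_F5 3; δ1: rk_F5 2
degree 0: 4−3−0 = 1 → Ȟ^0 ≅ Z/5
degree 1: 6−2−3 = 1 → Ȟ^1 ≅ Z/5
degree 2: 2−0−2 = 0 → Ȟ^2 ≅ 0


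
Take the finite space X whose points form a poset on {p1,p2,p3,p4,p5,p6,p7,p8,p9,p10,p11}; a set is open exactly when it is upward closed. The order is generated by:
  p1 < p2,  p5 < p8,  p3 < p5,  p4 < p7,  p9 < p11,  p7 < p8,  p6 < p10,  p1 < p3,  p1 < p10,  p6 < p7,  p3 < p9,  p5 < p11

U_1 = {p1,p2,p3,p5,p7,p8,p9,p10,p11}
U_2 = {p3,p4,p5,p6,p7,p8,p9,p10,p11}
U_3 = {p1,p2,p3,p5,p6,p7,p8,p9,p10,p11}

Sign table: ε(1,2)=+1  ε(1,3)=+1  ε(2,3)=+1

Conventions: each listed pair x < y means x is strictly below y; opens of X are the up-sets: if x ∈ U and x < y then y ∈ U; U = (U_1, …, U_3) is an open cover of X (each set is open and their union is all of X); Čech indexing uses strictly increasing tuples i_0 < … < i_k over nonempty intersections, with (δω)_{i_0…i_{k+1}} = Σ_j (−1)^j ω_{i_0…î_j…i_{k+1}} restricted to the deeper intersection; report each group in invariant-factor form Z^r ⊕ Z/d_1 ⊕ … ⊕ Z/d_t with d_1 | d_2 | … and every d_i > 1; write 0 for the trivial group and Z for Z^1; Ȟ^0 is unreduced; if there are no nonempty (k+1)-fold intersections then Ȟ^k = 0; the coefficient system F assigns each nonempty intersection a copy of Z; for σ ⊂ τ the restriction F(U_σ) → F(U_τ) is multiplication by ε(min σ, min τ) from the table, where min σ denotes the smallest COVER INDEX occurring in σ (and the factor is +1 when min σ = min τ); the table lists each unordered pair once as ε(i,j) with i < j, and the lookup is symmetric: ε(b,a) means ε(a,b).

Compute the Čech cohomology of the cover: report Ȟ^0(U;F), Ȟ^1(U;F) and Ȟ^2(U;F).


nerve simplices:
  U12={p3,p5,p7,p8,p9,p10,p11} U13={p1,p2,p3,p5,p7,p8,p9,p10,p11} U23={p3,p5,p6,p7,p8,p9,p10,p11}
  U123={p3,p5,p7,p8,p9,p10,p11}
C dims 3,3,1; δ0: rk 2, SNF 1^2; δ1: rk 1, SNF 1^1
degree 0: 3−2−0 = 1 → Ȟ^0 ≅ Z
degree 1: 3−1−2 = 0 → Ȟ^1 ≅ 0
degree 2: 1−0−1 = 0 → Ȟ^2 ≅ 0

Ȟ^0(U;F) ≅ Z, Ȟ^1(U;F) ≅ 0 and Ȟ^2(U;F) ≅ 0


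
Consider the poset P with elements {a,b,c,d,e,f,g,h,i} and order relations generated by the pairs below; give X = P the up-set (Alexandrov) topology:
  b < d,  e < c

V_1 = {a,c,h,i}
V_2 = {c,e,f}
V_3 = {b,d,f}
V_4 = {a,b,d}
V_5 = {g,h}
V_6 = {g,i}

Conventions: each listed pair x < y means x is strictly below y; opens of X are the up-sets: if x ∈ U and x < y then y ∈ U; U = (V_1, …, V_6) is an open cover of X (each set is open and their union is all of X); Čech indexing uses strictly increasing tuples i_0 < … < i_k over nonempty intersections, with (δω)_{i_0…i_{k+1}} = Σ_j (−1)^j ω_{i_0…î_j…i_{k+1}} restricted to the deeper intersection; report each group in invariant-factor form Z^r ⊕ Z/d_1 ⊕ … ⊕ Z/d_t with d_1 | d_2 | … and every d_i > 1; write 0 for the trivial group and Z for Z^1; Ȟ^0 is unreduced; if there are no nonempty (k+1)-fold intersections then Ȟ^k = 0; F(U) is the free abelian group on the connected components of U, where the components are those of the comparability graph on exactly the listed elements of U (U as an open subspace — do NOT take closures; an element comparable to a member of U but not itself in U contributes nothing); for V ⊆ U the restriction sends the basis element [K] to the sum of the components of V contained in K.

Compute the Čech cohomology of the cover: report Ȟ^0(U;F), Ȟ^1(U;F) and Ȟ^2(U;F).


Ȟ^0 = Z^7, Ȟ^1 = 0 and Ȟ^2 = 0

nonempty intersections:
  V12={c} V14={a} V15={h} V16={i} V23={f} V34={b,d} V56={g}
components per intersection:
  V1: {a} {c} {h} {i}
  V2: {c,e} {f}
  V3: {b,d} {f}
  V4: {a} {b,d}
  V5: {g} {h}
  V6: {g} {i}
  V12: {c}
  V14: {a}
  V15: {h}
  V16: {i}
  V23: {f}
  V34: {b,d}
  V56: {g}
C dims 14,7; δ0: rk 7, SNF 1^7
Ȟ^0: (14−7)−0=7 ⇒ Z^7
Ȟ^1: (7−0)−7=0 ⇒ 0
Ȟ^2: (0−0)−0=0 ⇒ 0


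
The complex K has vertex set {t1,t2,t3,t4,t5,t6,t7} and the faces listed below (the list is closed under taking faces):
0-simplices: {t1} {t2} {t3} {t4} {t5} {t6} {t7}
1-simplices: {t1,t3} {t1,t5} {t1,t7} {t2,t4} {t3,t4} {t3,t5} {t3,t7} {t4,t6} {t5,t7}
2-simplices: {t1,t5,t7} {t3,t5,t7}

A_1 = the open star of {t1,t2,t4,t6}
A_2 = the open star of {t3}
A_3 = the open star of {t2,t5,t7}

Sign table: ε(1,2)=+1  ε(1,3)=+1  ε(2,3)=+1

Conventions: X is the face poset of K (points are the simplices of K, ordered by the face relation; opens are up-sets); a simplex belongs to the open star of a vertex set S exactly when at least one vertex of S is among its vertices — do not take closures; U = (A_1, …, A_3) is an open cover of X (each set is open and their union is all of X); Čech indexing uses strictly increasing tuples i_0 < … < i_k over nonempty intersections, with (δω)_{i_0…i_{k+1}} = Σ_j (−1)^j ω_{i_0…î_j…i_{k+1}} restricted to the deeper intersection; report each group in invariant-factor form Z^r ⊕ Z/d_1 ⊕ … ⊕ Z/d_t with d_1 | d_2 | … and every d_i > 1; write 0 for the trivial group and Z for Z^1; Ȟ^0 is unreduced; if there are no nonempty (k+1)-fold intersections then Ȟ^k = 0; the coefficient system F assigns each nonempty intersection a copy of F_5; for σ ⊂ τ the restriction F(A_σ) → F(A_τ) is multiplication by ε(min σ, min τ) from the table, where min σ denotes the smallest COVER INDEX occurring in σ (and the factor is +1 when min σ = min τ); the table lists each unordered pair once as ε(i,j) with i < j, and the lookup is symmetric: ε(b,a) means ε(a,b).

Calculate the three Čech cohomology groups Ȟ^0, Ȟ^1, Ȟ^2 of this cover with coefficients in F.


Ȟ^0(U;F) ≅ Z/5, Ȟ^1(U;F) ≅ Z/5 and Ȟ^2(U;F) ≅ 0

cover nerve:
  A1={{t1},{t2},{t4},{t6},{t1,t3},{t1,t5},{t1,t7},{t2,t4},{t3,t4},{t4,t6},{t1,t5,t7}} A2={{t3},{t1,t3},{t3,t4},{t3,t5},{t3,t7},{t3,t5,t7}} A3={{t2},{t5},{t7},{t1,t5},{t1,t7},{t2,t4},{t3,t5},{t3,t7},{t5,t7},{t1,t5,t7},{t3,t5,t7}}
  A12={{t1,t3},{t3,t4}} A13={{t2},{t1,t5},{t1,t7},{t2,t4},{t1,t5,t7}} A23={{t3,t5},{t3,t7},{t3,t5,t7}}
C dims 3,3; δ0: rk_F5 2
Ȟ^0: (3−2)−0=1 ⇒ Z/5
Ȟ^1: (3−0)−2=1 ⇒ Z/5
Ȟ^2: (0−0)−0=0 ⇒ 0
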